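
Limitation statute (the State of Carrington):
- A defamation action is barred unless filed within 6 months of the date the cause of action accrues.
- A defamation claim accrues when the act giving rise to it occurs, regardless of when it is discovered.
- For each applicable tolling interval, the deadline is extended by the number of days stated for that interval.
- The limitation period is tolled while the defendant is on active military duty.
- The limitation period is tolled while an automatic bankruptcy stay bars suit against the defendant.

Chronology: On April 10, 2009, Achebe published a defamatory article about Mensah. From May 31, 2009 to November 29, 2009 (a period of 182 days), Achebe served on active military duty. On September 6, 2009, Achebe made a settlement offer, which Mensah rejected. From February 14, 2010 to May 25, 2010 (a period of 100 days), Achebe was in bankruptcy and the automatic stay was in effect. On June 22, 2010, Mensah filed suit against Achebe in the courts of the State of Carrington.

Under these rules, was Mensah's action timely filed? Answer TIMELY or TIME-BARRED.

The cause of action accrued on April 10, 2009, the date of the act.
Adding the 6 months base period to April 10, 2009 gives a deadline of October 10, 2009, before any tolling.
The period was tolled for 182 days by the defendant's active military service (May 31, 2009 to November 29, 2009), pushing the deadline to April 10, 2010.
Because the automatic bankruptcy stay ran from February 14, 2010 to May 25, 2010, the deadline is extended by 100 days to July 19, 2010.
None of the other events listed affects the running of the period under the stated rules.
The June 22, 2010 filing precedes the July 19, 2010 deadline; the claim is timely.

TIMELY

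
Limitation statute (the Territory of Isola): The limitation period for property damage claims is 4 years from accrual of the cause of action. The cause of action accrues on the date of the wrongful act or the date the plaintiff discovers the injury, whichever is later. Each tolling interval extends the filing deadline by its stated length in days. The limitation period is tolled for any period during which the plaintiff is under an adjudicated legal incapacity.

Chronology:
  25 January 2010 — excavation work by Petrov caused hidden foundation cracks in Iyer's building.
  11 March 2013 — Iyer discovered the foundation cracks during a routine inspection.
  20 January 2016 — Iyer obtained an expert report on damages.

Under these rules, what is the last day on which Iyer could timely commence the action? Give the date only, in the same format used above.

Because discovery on 11 March 2013 post-dates the 25 January 2010 act, accrual under the later-of rule falls on 11 March 2013.
Adding the 4 years base period to 11 March 2013 gives a deadline of 11 March 2017, before any tolling.
Nothing else in the chronology tolls or restarts the period.

11 March 2017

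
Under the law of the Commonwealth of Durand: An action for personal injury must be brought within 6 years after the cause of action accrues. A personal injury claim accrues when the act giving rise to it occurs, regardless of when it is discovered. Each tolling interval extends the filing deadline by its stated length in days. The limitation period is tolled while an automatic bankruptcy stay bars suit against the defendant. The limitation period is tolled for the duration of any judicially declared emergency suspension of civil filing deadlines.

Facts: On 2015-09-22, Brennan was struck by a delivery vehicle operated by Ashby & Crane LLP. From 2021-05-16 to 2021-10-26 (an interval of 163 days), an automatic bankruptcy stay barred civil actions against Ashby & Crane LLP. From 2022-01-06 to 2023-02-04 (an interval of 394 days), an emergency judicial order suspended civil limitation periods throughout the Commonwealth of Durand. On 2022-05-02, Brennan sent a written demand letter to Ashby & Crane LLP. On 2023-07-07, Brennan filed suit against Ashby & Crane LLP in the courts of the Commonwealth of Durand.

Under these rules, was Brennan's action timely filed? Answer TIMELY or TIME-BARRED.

TIME-BARRED

The cause of action accrued on 2015-09-22, the date of the act.
The untolled deadline — 6 years after 2015-09-22 — is 2021-09-22.
The period was tolled for 163 days by the automatic bankruptcy stay (2021-05-16 to 2021-10-26), pushing the deadline to 2022-03-04.
The period was tolled for 394 days by the emergency suspension of filing deadlines (2022-01-06 to 2023-02-04), pushing the deadline to 2023-04-02.
Nothing else in the chronology tolls or restarts the period.
The 2023-07-07 filing falls after the 2023-04-02 deadline; the claim is time-barred.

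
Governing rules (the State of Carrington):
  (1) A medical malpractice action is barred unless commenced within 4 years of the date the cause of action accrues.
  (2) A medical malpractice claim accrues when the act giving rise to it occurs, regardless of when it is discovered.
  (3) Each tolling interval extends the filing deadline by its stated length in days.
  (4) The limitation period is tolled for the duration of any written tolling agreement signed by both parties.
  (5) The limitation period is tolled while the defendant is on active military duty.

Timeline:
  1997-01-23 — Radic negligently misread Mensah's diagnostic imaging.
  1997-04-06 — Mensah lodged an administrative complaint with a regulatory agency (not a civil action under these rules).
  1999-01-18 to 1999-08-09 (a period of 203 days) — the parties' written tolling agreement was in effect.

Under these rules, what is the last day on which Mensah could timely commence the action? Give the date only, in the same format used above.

2001-08-14

The claim accrued on 1997-01-23, when the wrongful act occurred.
Adding the 4 years base period to 1997-01-23 gives a deadline of 2001-01-23, before any tolling.
Because the written tolling agreement ran from 1999-01-18 to 1999-08-09, the deadline is extended by 203 days to 2001-08-14.
The other events in the timeline have no effect on the limitation period under the stated rules.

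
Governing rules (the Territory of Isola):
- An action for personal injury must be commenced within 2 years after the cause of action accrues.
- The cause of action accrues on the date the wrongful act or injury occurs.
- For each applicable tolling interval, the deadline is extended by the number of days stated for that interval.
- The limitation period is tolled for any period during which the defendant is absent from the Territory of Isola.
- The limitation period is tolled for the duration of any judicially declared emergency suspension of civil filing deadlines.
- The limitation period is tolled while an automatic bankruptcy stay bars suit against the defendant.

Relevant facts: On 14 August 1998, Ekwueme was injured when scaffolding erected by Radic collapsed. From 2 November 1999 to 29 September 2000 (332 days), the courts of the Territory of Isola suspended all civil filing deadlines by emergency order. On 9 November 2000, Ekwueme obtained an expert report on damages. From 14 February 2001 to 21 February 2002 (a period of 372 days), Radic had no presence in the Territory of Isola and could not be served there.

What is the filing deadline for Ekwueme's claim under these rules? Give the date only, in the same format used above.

The claim accrued on 14 August 1998, when the wrongful act occurred.
The untolled deadline — 2 years after 14 August 1998 — is 14 August 2000.
Because the emergency suspension of filing deadlines ran from 2 November 1999 to 29 September 2000, the deadline is extended by 332 days to 12 July 2001.
Because the defendant's absence from the jurisdiction ran from 14 February 2001 to 21 February 2002, the deadline is extended by 372 days to 19 July 2002.
The other events in the timeline have no effect on the limitation period under the stated rules.

19 July 2002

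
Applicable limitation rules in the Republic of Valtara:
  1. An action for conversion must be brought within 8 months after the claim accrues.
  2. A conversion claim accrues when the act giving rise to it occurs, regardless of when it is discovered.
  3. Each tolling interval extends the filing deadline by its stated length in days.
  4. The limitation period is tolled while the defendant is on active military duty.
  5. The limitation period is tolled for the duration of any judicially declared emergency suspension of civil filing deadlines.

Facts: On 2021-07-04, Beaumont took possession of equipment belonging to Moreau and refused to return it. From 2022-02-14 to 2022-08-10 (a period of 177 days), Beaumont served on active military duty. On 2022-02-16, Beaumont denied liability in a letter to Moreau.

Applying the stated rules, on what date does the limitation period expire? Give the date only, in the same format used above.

2022-08-28

The claim accrued on 2021-07-04, the date of the act.
The untolled deadline — 8 months after 2021-07-04 — is 2022-03-04.
The period was tolled for 177 days by the defendant's active military service (2022-02-14 to 2022-08-10), pushing the deadline to 2022-08-28.
None of the other events listed affects the running of the period under the stated rules.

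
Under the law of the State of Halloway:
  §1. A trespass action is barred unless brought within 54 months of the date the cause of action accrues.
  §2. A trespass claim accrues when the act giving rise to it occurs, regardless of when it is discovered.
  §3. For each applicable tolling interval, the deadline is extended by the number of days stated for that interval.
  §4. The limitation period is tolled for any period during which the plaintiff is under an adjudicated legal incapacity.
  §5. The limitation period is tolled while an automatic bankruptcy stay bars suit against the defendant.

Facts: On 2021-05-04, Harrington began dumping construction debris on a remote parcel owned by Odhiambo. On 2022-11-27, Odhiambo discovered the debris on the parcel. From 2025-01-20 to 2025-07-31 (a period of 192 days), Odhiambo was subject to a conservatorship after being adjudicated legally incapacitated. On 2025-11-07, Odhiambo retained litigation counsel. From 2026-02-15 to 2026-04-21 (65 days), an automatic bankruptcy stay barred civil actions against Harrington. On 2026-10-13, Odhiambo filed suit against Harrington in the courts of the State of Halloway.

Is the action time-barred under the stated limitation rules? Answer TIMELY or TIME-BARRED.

The claim accrued on 2021-05-04, when the wrongful act occurred; under the stated occurrence rule the 2022-11-27 discovery does not delay accrual.
The untolled deadline — 54 months after 2021-05-04 — is 2025-11-04.
The period was tolled for 192 days by the plaintiff's legal incapacity (2025-01-20 to 2025-07-31), pushing the deadline to 2026-05-15.
Because the automatic bankruptcy stay ran from 2026-02-15 to 2026-04-21, the deadline is extended by 65 days to 2026-07-19.
None of the other events listed affects the running of the period under the stated rules.
The 2026-10-13 filing falls after the 2026-07-19 deadline; the claim is time-barred.

TIME-BARRED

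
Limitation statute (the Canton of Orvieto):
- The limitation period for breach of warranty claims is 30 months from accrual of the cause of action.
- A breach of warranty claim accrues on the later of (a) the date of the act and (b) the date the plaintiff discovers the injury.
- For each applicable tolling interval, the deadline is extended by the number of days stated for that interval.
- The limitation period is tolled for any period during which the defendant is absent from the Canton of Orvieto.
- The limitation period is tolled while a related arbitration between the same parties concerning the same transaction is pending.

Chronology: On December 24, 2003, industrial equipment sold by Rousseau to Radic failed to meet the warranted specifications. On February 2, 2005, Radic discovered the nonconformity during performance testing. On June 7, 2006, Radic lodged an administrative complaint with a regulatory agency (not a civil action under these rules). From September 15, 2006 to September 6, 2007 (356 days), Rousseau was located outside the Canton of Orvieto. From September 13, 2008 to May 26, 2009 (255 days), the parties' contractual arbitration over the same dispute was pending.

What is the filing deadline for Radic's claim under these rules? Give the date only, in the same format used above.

Because discovery on February 2, 2005 post-dates the December 24, 2003 act, accrual under the later-of rule falls on February 2, 2005.
The untolled deadline — 30 months after February 2, 2005 — is August 2, 2007.
The period was tolled for 356 days by the defendant's absence from the jurisdiction (September 15, 2006 to September 6, 2007), pushing the deadline to July 23, 2008.
The pending related arbitration from September 13, 2008 to May 26, 2009 began after the period had already run on July 23, 2008, so it has no tolling effect.
Nothing else in the chronology tolls or restarts the period.

July 23, 2008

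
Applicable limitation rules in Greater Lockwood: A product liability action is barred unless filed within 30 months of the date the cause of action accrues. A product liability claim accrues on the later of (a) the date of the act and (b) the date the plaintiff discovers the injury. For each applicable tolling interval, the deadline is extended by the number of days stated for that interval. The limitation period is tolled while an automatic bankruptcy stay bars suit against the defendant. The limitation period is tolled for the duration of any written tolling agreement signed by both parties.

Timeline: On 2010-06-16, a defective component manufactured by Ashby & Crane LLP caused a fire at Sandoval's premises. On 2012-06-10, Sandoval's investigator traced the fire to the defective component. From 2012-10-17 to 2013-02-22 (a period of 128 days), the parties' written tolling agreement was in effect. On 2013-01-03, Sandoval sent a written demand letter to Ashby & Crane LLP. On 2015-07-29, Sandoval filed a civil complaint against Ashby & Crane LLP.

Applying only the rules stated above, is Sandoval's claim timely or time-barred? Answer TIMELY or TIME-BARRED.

TIME-BARRED

Because discovery on 2012-06-10 post-dates the 2010-06-16 act, accrual under the later-of rule falls on 2012-06-10.
The untolled deadline — 30 months after 2012-06-10 — is 2014-12-10.
The written tolling agreement from 2012-10-17 to 2013-02-22 tolled the period for 128 days, extending the deadline to 2015-04-17.
None of the other events listed affects the running of the period under the stated rules.
Sandoval filed on 2015-07-29, after the 2015-04-17 deadline, so the action is time-barred.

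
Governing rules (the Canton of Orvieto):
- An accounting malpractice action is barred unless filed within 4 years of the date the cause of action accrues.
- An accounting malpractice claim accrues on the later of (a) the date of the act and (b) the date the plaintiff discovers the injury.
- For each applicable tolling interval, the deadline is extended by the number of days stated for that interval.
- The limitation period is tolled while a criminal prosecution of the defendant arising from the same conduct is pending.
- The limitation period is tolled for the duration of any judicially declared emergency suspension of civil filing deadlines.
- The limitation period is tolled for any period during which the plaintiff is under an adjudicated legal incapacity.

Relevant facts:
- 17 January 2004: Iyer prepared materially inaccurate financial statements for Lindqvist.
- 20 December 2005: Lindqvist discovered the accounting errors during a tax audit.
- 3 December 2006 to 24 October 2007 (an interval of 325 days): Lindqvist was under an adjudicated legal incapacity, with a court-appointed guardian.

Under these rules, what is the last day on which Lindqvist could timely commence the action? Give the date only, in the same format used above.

10 November 2010

Because discovery on 20 December 2005 post-dates the 17 January 2004 act, accrual under the later-of rule falls on 20 December 2005.
4 years from 20 December 2005 is 20 December 2009.
Because the plaintiff's legal incapacity ran from 3 December 2006 to 24 October 2007, the deadline is extended by 325 days to 10 November 2010.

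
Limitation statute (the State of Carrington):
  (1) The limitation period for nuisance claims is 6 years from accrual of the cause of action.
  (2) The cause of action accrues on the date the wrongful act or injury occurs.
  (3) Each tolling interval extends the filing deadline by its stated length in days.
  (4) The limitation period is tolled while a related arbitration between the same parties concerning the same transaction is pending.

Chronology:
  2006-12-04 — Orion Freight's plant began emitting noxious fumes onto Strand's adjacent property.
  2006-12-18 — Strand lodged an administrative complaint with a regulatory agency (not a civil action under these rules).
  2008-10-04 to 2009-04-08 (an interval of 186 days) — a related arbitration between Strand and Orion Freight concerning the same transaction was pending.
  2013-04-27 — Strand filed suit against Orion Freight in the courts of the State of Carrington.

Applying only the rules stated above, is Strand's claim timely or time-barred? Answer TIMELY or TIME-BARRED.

TIMELY

The limitation period began to run on 2006-12-04.
6 years from 2006-12-04 is 2012-12-04.
Because the pending related arbitration ran from 2008-10-04 to 2009-04-08, the deadline is extended by 186 days to 2013-06-08.
None of the other events listed affects the running of the period under the stated rules.
Filing on 2013-04-27 beat the 2013-06-08 deadline — the action is timely.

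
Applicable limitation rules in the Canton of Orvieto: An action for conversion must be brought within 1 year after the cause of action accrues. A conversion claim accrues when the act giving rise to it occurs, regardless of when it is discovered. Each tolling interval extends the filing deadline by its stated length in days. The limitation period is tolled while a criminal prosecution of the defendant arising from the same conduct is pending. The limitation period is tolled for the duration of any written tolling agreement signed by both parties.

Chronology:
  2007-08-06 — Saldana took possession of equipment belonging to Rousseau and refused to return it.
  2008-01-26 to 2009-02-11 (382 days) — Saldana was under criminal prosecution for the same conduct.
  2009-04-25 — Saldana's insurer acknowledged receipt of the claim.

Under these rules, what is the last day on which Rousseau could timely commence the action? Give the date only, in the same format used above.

2009-08-23

The cause of action accrued on 2007-08-06, the date of the act.
The untolled deadline — 1 year after 2007-08-06 — is 2008-08-06.
The pending criminal prosecution from 2008-01-26 to 2009-02-11 tolled the period for 382 days, extending the deadline to 2009-08-23.
None of the other events listed affects the running of the period under the stated rules.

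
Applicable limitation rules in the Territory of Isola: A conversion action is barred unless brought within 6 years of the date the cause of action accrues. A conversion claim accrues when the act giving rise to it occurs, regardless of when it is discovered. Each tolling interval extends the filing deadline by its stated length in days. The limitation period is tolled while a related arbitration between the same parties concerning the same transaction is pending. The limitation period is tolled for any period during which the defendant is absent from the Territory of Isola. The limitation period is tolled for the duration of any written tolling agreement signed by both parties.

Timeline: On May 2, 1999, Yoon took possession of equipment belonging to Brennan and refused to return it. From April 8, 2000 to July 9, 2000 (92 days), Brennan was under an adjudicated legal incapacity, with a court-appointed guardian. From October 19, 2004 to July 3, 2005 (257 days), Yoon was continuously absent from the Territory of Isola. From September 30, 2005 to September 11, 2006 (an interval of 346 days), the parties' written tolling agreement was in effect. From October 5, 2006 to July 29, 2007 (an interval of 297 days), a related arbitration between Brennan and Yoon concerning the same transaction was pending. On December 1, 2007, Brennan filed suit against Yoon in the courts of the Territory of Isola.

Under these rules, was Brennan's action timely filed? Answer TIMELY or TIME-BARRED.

TIME-BARRED

The claim accrued on May 2, 1999, when the wrongful act occurred.
Adding the 6 years base period to May 2, 1999 gives a deadline of May 2, 2005, before any tolling.
The defendant's absence from the jurisdiction from October 19, 2004 to July 3, 2005 tolled the period for 257 days, extending the deadline to January 14, 2006.
The period was tolled for 346 days by the written tolling agreement (September 30, 2005 to September 11, 2006), pushing the deadline to December 26, 2006.
The pending related arbitration from October 5, 2006 to July 29, 2007 tolled the period for 297 days, extending the deadline to October 19, 2007.
The plaintiff's legal incapacity from April 8, 2000 to July 9, 2000 does not toll the period, because no stated rule makes the plaintiff's incapacity a tolling event.
Filing on December 1, 2007 missed the October 19, 2007 deadline — the action is time-barred.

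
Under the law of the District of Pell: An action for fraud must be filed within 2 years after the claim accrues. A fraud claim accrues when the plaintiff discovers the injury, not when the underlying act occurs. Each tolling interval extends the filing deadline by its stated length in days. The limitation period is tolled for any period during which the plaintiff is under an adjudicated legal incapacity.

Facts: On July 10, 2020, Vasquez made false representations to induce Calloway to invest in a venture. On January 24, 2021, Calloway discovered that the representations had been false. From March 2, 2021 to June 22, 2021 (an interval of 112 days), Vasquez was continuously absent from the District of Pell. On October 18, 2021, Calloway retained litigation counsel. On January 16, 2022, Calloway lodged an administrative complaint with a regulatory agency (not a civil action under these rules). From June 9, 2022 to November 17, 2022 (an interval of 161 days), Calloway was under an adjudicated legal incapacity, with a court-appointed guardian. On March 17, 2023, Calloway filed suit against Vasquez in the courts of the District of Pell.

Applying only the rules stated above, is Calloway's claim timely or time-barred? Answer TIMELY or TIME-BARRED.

The claim did not accrue until Calloway discovered the injury on January 24, 2021; the July 10, 2020 act date does not start the clock under the stated rule.
2 years from January 24, 2021 is January 24, 2023.
The plaintiff's legal incapacity from June 9, 2022 to November 17, 2022 tolled the period for 161 days, extending the deadline to July 4, 2023.
The defendant's absence from the jurisdiction from March 2, 2021 to June 22, 2021 does not toll the period, because no stated rule makes the defendant's absence a tolling event.
Nothing else in the chronology tolls or restarts the period.
Filing on March 17, 2023 beat the July 4, 2023 deadline — the action is timely.

TIMELY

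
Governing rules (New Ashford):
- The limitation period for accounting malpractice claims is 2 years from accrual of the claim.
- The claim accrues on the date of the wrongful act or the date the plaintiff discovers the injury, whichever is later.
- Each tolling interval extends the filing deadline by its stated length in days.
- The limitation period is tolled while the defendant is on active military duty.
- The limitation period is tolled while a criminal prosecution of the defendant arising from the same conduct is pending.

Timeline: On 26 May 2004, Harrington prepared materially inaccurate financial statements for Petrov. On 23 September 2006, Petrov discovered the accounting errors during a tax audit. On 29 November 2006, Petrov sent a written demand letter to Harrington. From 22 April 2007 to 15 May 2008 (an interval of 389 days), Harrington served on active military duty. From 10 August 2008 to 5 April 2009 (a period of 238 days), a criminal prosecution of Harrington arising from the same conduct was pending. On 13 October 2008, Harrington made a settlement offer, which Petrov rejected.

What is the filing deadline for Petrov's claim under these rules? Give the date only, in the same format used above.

12 June 2010

The claim accrued on 23 September 2006 — the later of the 26 May 2004 act and the 23 September 2006 discovery.
The untolled deadline — 2 years after 23 September 2006 — is 23 September 2008.
Because the defendant's active military service ran from 22 April 2007 to 15 May 2008, the deadline is extended by 389 days to 17 October 2009.
The period was tolled for 238 days by the pending criminal prosecution (10 August 2008 to 5 April 2009), pushing the deadline to 12 June 2010.
The other events in the timeline have no effect on the limitation period under the stated rules.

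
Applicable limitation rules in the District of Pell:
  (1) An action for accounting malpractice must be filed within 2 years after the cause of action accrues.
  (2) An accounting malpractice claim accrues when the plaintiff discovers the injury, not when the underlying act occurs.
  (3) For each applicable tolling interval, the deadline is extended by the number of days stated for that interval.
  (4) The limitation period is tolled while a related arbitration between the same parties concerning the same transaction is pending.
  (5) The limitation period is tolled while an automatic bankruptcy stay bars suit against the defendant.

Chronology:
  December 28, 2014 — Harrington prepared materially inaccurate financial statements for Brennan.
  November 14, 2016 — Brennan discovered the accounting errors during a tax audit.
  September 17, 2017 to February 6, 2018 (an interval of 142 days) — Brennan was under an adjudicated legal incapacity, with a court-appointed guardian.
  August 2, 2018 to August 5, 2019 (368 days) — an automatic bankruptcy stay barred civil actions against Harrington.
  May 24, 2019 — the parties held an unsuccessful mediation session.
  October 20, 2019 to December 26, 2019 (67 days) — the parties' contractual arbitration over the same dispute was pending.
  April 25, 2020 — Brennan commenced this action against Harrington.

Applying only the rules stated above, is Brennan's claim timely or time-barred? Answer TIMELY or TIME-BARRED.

TIME-BARRED

The claim did not accrue until Brennan discovered the injury on November 14, 2016; the December 28, 2014 act date does not start the clock under the stated rule.
2 years from November 14, 2016 is November 14, 2018.
Because the automatic bankruptcy stay ran from August 2, 2018 to August 5, 2019, the deadline is extended by 368 days to November 17, 2019.
The period was tolled for 67 days by the pending related arbitration (October 20, 2019 to December 26, 2019), pushing the deadline to January 23, 2020.
The plaintiff's legal incapacity from September 17, 2017 to February 6, 2018 does not toll the period, because no stated rule makes the plaintiff's incapacity a tolling event.
None of the other events listed affects the running of the period under the stated rules.
Brennan filed on April 25, 2020, after the January 23, 2020 deadline, so the action is time-barred.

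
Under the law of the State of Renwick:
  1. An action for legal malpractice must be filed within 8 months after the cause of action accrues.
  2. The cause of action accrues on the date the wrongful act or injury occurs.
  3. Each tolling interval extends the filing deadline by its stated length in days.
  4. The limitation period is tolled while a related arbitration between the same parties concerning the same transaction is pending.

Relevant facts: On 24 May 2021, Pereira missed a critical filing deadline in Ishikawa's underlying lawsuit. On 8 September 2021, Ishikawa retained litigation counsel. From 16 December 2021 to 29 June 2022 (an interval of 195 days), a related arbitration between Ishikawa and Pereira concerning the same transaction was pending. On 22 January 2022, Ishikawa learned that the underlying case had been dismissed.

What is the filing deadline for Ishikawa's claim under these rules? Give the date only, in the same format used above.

The claim accrued on 24 May 2021, when the wrongful act occurred; under the stated occurrence rule the 22 January 2022 discovery does not delay accrual.
8 months from 24 May 2021 is 24 January 2022.
The period was tolled for 195 days by the pending related arbitration (16 December 2021 to 29 June 2022), pushing the deadline to 7 August 2022.
None of the other events listed affects the running of the period under the stated rules.

7 August 2022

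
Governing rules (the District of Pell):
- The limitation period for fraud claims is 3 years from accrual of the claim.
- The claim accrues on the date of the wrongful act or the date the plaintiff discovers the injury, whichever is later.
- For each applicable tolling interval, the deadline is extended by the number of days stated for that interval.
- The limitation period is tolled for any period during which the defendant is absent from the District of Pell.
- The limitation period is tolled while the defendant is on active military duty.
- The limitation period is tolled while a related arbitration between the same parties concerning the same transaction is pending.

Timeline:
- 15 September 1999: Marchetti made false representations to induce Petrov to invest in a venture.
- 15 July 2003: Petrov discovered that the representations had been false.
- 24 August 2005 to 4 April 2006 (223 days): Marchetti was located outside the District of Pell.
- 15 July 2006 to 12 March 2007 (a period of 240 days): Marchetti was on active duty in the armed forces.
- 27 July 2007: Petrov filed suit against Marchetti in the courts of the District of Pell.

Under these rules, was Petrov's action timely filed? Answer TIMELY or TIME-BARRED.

Taking the later of the act (15 September 1999) and discovery (15 July 2003), the claim accrued on 15 July 2003.
The untolled deadline — 3 years after 15 July 2003 — is 15 July 2006.
The period was tolled for 223 days by the defendant's absence from the jurisdiction (24 August 2005 to 4 April 2006), pushing the deadline to 23 February 2007.
The defendant's active military service from 15 July 2006 to 12 March 2007 tolled the period for 240 days, extending the deadline to 21 October 2007.
The 27 July 2007 filing precedes the 21 October 2007 deadline; the claim is timely.

TIMELY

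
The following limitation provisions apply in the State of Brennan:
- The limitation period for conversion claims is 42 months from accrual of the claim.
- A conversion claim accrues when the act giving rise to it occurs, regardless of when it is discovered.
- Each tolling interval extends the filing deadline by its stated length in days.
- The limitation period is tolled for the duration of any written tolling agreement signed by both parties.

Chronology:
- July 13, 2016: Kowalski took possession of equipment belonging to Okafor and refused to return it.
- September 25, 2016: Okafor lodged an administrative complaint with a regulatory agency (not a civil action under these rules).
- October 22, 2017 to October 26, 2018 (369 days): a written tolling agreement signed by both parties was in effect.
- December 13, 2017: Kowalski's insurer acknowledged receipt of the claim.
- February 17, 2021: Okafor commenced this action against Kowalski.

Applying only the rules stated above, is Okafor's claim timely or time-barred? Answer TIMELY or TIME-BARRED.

TIME-BARRED

The limitation period began to run on July 13, 2016.
42 months from July 13, 2016 is January 13, 2020.
The period was tolled for 369 days by the written tolling agreement (October 22, 2017 to October 26, 2018), pushing the deadline to January 16, 2021.
None of the other events listed affects the running of the period under the stated rules.
The February 17, 2021 filing falls after the January 16, 2021 deadline; the claim is time-barred.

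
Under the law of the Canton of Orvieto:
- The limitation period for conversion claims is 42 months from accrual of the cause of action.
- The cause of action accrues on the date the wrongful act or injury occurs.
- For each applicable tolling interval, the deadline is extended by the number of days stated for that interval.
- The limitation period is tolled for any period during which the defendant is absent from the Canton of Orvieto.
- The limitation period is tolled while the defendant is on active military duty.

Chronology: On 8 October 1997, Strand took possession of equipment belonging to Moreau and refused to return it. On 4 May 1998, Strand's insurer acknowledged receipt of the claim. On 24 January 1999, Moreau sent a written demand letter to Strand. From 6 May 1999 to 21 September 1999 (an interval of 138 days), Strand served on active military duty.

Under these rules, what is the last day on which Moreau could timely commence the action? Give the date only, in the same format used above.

The limitation period began to run on 8 October 1997.
42 months from 8 October 1997 is 8 April 2001.
The defendant's active military service from 6 May 1999 to 21 September 1999 tolled the period for 138 days, extending the deadline to 24 August 2001.
None of the other events listed affects the running of the period under the stated rules.

24 August 2001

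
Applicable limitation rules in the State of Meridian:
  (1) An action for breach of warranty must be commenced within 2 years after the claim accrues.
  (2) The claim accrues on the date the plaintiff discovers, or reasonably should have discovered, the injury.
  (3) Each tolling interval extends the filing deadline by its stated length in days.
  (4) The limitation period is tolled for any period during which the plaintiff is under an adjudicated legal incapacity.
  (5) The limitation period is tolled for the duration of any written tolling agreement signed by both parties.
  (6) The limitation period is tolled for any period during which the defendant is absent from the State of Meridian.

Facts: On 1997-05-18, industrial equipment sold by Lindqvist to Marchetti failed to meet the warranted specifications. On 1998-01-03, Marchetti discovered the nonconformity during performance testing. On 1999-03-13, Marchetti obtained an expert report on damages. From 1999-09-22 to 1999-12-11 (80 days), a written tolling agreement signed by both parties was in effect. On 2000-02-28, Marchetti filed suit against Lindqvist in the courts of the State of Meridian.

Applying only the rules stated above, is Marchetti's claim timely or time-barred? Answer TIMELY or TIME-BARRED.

TIMELY

Accrual is tied to discovery, so the period began on 1998-01-03 rather than on 1997-05-18 when the act occurred.
Adding the 2 years base period to 1998-01-03 gives a deadline of 2000-01-03, before any tolling.
Because the written tolling agreement ran from 1999-09-22 to 1999-12-11, the deadline is extended by 80 days to 2000-03-23.
The other events in the timeline have no effect on the limitation period under the stated rules.
The 2000-02-28 filing precedes the 2000-03-23 deadline; the claim is timely.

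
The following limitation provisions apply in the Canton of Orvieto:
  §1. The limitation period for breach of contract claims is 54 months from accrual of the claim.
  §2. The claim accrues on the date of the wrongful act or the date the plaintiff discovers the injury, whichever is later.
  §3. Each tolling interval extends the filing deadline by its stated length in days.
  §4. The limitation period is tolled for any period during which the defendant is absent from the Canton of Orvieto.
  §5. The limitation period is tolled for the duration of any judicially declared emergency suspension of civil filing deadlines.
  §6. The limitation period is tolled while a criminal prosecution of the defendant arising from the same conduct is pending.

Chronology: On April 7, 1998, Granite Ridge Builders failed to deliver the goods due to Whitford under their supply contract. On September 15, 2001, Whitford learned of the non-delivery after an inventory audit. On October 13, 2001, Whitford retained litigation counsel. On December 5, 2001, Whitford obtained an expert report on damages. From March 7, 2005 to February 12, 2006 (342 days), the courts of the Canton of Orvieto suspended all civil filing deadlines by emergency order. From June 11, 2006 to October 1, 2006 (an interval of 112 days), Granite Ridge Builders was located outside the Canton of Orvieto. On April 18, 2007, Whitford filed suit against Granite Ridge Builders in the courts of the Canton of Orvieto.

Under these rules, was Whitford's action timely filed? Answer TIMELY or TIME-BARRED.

TIMELY

The claim accrued on September 15, 2001 — the later of the April 7, 1998 act and the September 15, 2001 discovery.
54 months from September 15, 2001 is March 15, 2006.
Because the emergency suspension of filing deadlines ran from March 7, 2005 to February 12, 2006, the deadline is extended by 342 days to February 20, 2007.
Because the defendant's absence from the jurisdiction ran from June 11, 2006 to October 1, 2006, the deadline is extended by 112 days to June 12, 2007.
The other events in the timeline have no effect on the limitation period under the stated rules.
The April 18, 2007 filing precedes the June 12, 2007 deadline; the claim is timely.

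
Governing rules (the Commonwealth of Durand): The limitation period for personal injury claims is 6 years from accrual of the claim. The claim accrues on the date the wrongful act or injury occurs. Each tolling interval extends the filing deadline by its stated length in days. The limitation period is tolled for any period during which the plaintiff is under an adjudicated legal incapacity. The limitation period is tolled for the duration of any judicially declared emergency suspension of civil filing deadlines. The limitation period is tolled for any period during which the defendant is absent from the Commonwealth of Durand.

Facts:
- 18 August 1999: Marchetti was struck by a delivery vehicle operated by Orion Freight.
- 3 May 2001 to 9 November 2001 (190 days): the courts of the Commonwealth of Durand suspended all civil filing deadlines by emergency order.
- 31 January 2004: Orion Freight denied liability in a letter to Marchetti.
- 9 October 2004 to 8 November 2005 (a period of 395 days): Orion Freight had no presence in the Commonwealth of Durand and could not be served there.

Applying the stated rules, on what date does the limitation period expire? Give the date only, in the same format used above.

The limitation period began to run on 18 August 1999.
The untolled deadline — 6 years after 18 August 1999 — is 18 August 2005.
The period was tolled for 190 days by the emergency suspension of filing deadlines (3 May 2001 to 9 November 2001), pushing the deadline to 24 February 2006.
The period was tolled for 395 days by the defendant's absence from the jurisdiction (9 October 2004 to 8 November 2005), pushing the deadline to 26 March 2007.
Nothing else in the chronology tolls or restarts the period.

26 March 2007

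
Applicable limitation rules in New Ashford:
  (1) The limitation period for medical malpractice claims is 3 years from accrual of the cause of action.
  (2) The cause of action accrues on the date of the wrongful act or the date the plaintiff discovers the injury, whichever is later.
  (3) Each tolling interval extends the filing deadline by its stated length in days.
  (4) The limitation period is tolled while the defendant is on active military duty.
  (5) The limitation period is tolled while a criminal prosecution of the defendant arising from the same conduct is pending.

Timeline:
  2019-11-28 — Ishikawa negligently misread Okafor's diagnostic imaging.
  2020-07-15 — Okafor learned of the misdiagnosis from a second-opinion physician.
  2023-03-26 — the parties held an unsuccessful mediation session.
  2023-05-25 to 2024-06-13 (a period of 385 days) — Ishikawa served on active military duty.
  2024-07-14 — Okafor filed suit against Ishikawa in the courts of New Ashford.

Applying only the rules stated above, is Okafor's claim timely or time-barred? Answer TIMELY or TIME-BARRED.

Because discovery on 2020-07-15 post-dates the 2019-11-28 act, accrual under the later-of rule falls on 2020-07-15.
Adding the 3 years base period to 2020-07-15 gives a deadline of 2023-07-15, before any tolling.
The period was tolled for 385 days by the defendant's active military service (2023-05-25 to 2024-06-13), pushing the deadline to 2024-08-03.
The other events in the timeline have no effect on the limitation period under the stated rules.
Okafor filed on 2024-07-14, before the 2024-08-03 deadline, so the action is timely.

TIMELY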